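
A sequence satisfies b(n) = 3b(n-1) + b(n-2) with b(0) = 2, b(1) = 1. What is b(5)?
Computing the sequence terms:
2, 1, 5, 16, 53, 175

175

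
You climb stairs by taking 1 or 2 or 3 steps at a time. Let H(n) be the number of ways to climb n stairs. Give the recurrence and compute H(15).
Condition on the size of the last step (1 to 3): before it there were n-1, …, n-3 stairs climbed, and these cases are disjoint, so H(n) = H(n-1) + H(n-2) + H(n-3) (order-3 linear recurrence).
Initial conditions by direct count (compositions of i into parts ≤ 3): H(1) = 1; H(2) = 2; H(3) = 4.
Iterating the recurrence: H(4) = 7, H(5) = 13, H(6) = 24, H(7) = 44, H(8) = 81, H(9) = 149, H(10) = 274, H(11) = 504, H(12) = 927, H(13) = 1705, H(14) = 3136, H(15) = 5768.

H(n) = H(n-1) + H(n-2) + H(n-3), H(1) = 1, H(2) = 2, H(3) = 4; H(15) = 5768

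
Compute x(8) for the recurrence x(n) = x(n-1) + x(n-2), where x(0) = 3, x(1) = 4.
Computing the sequence terms:
3, 4, 7, 11, 18, 29, 47, 76, 123

123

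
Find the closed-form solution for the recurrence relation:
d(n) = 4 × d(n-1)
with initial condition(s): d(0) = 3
Recurrence: d(n) = 4 × d(n-1), initial: d(0) = 3.
Each term is 4 times the previous, so this is geometric with ratio 4. After n steps: d(n) = d(0)·4ⁿ = 3·4ⁿ.

d(n) = 3·4ⁿ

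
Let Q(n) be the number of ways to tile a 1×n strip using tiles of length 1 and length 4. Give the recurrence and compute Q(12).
Condition on the last tile: it has length 1 (leaving a 1×(n-1) strip) or length 4 (leaving a 1×(n-4) strip), so Q(n) = Q(n-1) + Q(n-4) (order-4 linear recurrence).
For 0 ≤ i < 4 only unit tiles fit, so Q(i) = 1.
Iterating the recurrence: Q(4) = 2, Q(5) = 3, Q(6) = 4, Q(7) = 5, Q(8) = 7, Q(9) = 10, Q(10) = 14, Q(11) = 19, Q(12) = 26.

Q(n) = Q(n-1) + Q(n-4), with Q(i) = 1 for 0 ≤ i < 4; Q(12) = 26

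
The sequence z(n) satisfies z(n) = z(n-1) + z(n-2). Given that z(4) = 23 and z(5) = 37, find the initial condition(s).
Work backwards using z(k) = z(k+2) - z(k+1):
z(3) = z(5) - z(4) = 37 - 23 = 14
z(2) = z(4) - z(3) = 23 - 14 = 9
z(1) = z(3) - z(2) = 14 - 9 = 5
z(0) = z(2) - z(1) = 9 - 5 = 4

z(0) = 4, z(1) = 5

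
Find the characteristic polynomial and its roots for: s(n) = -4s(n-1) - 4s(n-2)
Substitute s(n) = rⁿ and divide through by rⁿ⁻²: r² + 4r + 4 = 0
Factor: (r + 2)² = 0, so r = -2 (double root).
General solution: s(n) = (A + Bn)·(-2)ⁿ

Characteristic: r² + 4r + 4 = 0, Roots: r = -2 (double root)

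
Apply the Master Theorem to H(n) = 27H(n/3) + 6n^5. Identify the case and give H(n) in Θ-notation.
Master Theorem template: H(n) = a·H(n/b) + f(n).
Here: a=27, b=3, f(n)=6n^5
Compute log_b(a) = log_3(27) = 3.
f(n) = 6n^5 = Ω(n^(3+ε)) with ε = 2, and the regularity condition holds (a·f(n/b) = (a/b^5)·f(n) with a/b^5 = 3^-2 < 1). Case 3: H(n) = Θ(f(n)) = Θ(n^5).

Case 3: H(n) = Θ(n^5)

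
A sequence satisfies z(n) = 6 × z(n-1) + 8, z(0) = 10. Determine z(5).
Computing step by step:
z(0) = 10
z(1) = 6 × 10 + 8 = 68
z(2) = 6 × 68 + 8 = 416
z(3) = 6 × 416 + 8 = 2504
z(4) = 6 × 2504 + 8 = 15032
z(5) = 6 × 15032 + 8 = 90200

90200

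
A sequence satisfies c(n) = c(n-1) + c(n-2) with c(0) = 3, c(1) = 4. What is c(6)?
Computing the sequence terms:
3, 4, 7, 11, 18, 29, 47

47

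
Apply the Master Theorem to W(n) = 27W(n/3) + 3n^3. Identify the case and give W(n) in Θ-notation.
Master Theorem template: W(n) = a·W(n/b) + f(n).
Here: a=27, b=3, f(n)=3n^3
Compute log_b(a) = log_3(27) = 3.
f(n) = 3n^3 = Θ(n^3). Case 2: W(n) = Θ(n^3 log n).

Case 2: W(n) = Θ(n^3 log n)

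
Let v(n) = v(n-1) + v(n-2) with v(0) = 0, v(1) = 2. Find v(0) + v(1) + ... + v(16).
Computing the sequence terms: 0, 2, 2, 4, 6, 10, 16, 26, 42, 68, 110, 178, 288, 466, 754, 1220, 1974
Adding these values together:

5166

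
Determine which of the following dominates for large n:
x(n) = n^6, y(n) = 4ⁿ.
Comparing growth rates:
Growth-rate hierarchy: log n ≺ any polynomial ≺ any exponential cⁿ (c>1) ≺ n! ≺ nⁿ.
exponential base 4 dominates polynomial degree 6 asymptotically.

y(n) grows faster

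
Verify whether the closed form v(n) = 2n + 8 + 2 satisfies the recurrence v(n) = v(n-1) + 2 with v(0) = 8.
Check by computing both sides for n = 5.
From the recurrence with v(0) = 8:
  v(0) = 8, v(1) = 10, v(2) = 12, v(3) = 14, v(4) = 16, v(5) = 18
  so the recurrence gives v(5) = 18.
From the proposed closed form v(n) = 2n + 8 + 2:
  v(5) = 20.
The recurrence gives 18 but the closed form gives 20, so the closed form does not satisfy the recurrence.

No, the closed form is incorrect.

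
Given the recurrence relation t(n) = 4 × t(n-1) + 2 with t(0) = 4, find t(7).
Computing step by step:
t(0) = 4
t(1) = 4 × 4 + 2 = 18
t(2) = 4 × 18 + 2 = 74
t(3) = 4 × 74 + 2 = 298
t(4) = 4 × 298 + 2 = 1194
t(5) = 4 × 1194 + 2 = 4778
t(6) = 4 × 4778 + 2 = 19114
t(7) = 4 × 19114 + 2 = 76458

76458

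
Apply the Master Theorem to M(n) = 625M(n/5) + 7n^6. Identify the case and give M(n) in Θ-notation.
Master Theorem template: M(n) = a·M(n/b) + f(n).
Here: a=625, b=5, f(n)=7n^6
Compute log_b(a) = log_5(625) = 4.
f(n) = 7n^6 = Ω(n^(4+ε)) with ε = 2, and the regularity condition holds (a·f(n/b) = (a/b^6)·f(n) with a/b^6 = 5^-2 < 1). Case 3: M(n) = Θ(f(n)) = Θ(n^6).

Case 3: M(n) = Θ(n^6)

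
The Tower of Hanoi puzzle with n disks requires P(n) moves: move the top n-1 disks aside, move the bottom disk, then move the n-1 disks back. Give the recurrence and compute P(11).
Moving n disks = move the top n-1 disks aside (P(n-1) moves) + move the largest disk (1 move) + move the n-1 disks back on top (P(n-1) moves), so P(n) = 2P(n-1) + 1, with P(1) = 1 (a single disk takes one move).
First terms: 1, 3, 7, 15, 31, 63, … — each is one less than a power of 2. Indeed P(n) + 1 = 2(P(n-1) + 1) with P(1) + 1 = 2, so P(n) + 1 = 2ⁿ and P(n) = 2ⁿ - 1.
Hence P(11) = 2^11 - 1 = 2048 - 1 = 2047.

P(n) = 2P(n-1) + 1, P(1) = 1; P(11) = 2047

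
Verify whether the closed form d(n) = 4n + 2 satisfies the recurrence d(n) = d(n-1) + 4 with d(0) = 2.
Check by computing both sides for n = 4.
From the recurrence with d(0) = 2:
  d(0) = 2, d(1) = 6, d(2) = 10, d(3) = 14, d(4) = 18
  so the recurrence gives d(4) = 18.
From the proposed closed form d(n) = 4n + 2:
  d(4) = 18.
Both sides give 18 at n = 4, and the initial condition(s) match, so the closed form is consistent.

Yes, the closed form is correct.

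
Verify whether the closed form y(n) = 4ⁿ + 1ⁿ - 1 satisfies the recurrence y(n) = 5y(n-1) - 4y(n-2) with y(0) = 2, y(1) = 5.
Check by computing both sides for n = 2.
From the recurrence with y(0) = 2, y(1) = 5:
  y(0) = 2, y(1) = 5, y(2) = 17
  so the recurrence gives y(2) = 17.
From the proposed closed form y(n) = 4ⁿ + 1ⁿ - 1:
  y(2) = 16.
The recurrence gives 17 but the closed form gives 16, so the closed form does not satisfy the recurrence.

No, the closed form is incorrect.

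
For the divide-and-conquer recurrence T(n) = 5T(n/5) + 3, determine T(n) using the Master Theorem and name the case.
Master Theorem template: T(n) = a·T(n/b) + f(n).
Here: a=5, b=5, f(n)=3
Compute log_b(a) = log_5(5) = 1.
f(n) = 3 = O(n^(1-ε)) with ε = 1. Case 1: T(n) = Θ(n^log_b(a)) = Θ(n).

Case 1: T(n) = Θ(n)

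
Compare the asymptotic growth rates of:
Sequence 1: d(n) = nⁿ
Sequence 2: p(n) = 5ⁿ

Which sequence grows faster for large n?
Comparing growth rates:
Growth-rate hierarchy: log n ≺ any polynomial ≺ any exponential cⁿ (c>1) ≺ n! ≺ nⁿ.
super-exponential nⁿ dominates exponential base 5 asymptotically.

d(n) grows faster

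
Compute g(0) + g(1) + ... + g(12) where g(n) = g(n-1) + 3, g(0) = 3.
Computing the sequence terms: 3, 6, 9, 12, 15, 18, 21, 24, 27, 30, 33, 36, 39
Adding these values together:

273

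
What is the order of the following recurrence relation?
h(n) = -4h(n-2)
The order is the largest lag k for which h(n-k) appears. Here the deepest term is h(n-2), so the order is 2.

Order 2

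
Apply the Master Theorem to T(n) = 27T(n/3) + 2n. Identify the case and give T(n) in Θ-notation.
Master Theorem template: T(n) = a·T(n/b) + f(n).
Here: a=27, b=3, f(n)=2n
Compute log_b(a) = log_3(27) = 3.
f(n) = 2n = O(n^(3-ε)) with ε = 2. Case 1: T(n) = Θ(n^log_b(a)) = Θ(n^3).

Case 1: T(n) = Θ(n^3)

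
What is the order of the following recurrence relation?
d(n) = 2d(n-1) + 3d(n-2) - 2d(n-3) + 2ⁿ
The order is the largest lag k for which d(n-k) appears. Here the deepest term is d(n-3) (the 2ⁿ term is non-homogeneous and does not affect the order), so the order is 3.

Order 3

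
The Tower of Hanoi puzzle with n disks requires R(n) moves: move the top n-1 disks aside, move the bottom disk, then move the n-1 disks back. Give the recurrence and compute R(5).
Moving n disks = move the top n-1 disks aside (R(n-1) moves) + move the largest disk (1 move) + move the n-1 disks back on top (R(n-1) moves), so R(n) = 2R(n-1) + 1, with R(1) = 1 (a single disk takes one move).
First terms: 1, 3, 7, 15, 31, … — each is one less than a power of 2. Indeed R(n) + 1 = 2(R(n-1) + 1) with R(1) + 1 = 2, so R(n) + 1 = 2ⁿ and R(n) = 2ⁿ - 1.
Hence R(5) = 2^5 - 1 = 32 - 1 = 31.

R(n) = 2R(n-1) + 1, R(1) = 1; R(5) = 31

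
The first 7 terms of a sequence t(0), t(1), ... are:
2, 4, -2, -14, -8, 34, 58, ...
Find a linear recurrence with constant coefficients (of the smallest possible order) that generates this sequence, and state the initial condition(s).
Look for the lowest-order linear relation among consecutive terms.
Observation: t(n) - 1·t(n-1) - (-3)·t(n-2) = 0 holds for the shown terms, and no order-1 relation t(n) = α·t(n-1) + β fits.
Check at n=3: 1·-2 + (-3)·4 = -14. ✓

t(n) = t(n-1) - 3t(n-2), t(0) = 2, t(1) = 4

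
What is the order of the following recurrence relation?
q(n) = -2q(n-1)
The order is the largest lag k for which q(n-k) appears. Here the deepest term is q(n-1), so the order is 1.

Order 1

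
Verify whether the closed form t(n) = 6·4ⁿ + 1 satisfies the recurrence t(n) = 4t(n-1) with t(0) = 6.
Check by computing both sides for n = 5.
From the recurrence with t(0) = 6:
  t(0) = 6, t(1) = 24, t(2) = 96, t(3) = 384, t(4) = 1536, t(5) = 6144
  so the recurrence gives t(5) = 6144.
From the proposed closed form t(n) = 6·4ⁿ + 1:
  t(5) = 6145.
The recurrence gives 6144 but the closed form gives 6145, so the closed form does not satisfy the recurrence.

No, the closed form is incorrect.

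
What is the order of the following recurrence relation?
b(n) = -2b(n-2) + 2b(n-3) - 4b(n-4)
The order is the largest lag k for which b(n-k) appears. Here the deepest term is b(n-4), so the order is 4.

Order 4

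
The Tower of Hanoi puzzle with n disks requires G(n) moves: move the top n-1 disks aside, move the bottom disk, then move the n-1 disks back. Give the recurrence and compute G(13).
Moving n disks = move the top n-1 disks aside (G(n-1) moves) + move the largest disk (1 move) + move the n-1 disks back on top (G(n-1) moves), so G(n) = 2G(n-1) + 1, with G(1) = 1 (a single disk takes one move).
First terms: 1, 3, 7, 15, 31, 63, … — each is one less than a power of 2. Indeed G(n) + 1 = 2(G(n-1) + 1) with G(1) + 1 = 2, so G(n) + 1 = 2ⁿ and G(n) = 2ⁿ - 1.
Hence G(13) = 2^13 - 1 = 8192 - 1 = 8191.

G(n) = 2G(n-1) + 1, G(1) = 1; G(13) = 8191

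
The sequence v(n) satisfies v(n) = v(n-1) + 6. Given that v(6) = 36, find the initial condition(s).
v(6) = v(0) + 6·6, so v(0) = 36 - 36 = 0.

v(0) = 0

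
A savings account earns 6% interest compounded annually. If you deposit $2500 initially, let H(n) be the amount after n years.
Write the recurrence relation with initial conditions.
Each year the balance grows by 6%, i.e. is multiplied by 1 + 6/100 = 1.06, so H(n) = 1.06 × H(n-1). The initial deposit gives H(0) = 2500.
Unrolling gives the closed form H(n) = 2500 × (1.06)ⁿ.

H(n) = 1.06 × H(n-1), H(0) = 2500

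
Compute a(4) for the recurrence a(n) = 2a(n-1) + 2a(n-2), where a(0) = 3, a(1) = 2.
Computing the sequence terms:
3, 2, 10, 24, 68

68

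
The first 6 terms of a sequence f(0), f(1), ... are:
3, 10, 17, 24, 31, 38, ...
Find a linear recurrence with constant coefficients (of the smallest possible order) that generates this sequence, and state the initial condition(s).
Look for the lowest-order linear relation among consecutive terms.
Observation: consecutive differences are constant (= 7).
Check at n=2: 1·10 + 7 = 17. ✓

f(n) = f(n-1) + 7, f(0) = 3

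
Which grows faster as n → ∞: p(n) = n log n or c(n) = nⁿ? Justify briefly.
Comparing growth rates:
Growth-rate hierarchy: log n ≺ any polynomial ≺ any exponential cⁿ (c>1) ≺ n! ≺ nⁿ.
super-exponential nⁿ dominates polynomial degree 1 (with log factor) asymptotically.

c(n) grows faster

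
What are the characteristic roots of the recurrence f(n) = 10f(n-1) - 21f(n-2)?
Substitute f(n) = rⁿ and divide through by rⁿ⁻²: r² - 10r + 21 = 0
Factor: (r - 3)(r - 7) = 0, so r = 3, 7.
General solution: f(n) = A·3ⁿ + B·7ⁿ

Characteristic: r² - 10r + 21 = 0, Roots: r = 3, 7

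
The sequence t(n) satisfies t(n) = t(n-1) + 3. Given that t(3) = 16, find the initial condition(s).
t(3) = t(0) + 3·3, so t(0) = 16 - 9 = 7.

t(0) = 7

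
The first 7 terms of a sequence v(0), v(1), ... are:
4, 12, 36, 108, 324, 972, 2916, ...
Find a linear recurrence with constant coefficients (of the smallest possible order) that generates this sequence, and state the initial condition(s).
Look for the lowest-order linear relation among consecutive terms.
Observation: each term is 3× the previous.
Check at n=2: 3·12 = 36. ✓

v(n) = 3 × v(n-1), v(0) = 4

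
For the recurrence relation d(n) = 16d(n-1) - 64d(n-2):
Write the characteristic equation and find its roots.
Substitute d(n) = rⁿ and divide through by rⁿ⁻²: r² - 16r + 64 = 0
Factor: (r - 8)² = 0, so r = 8 (double root).
General solution: d(n) = (A + Bn)·8ⁿ

Characteristic: r² - 16r + 64 = 0, Roots: r = 8 (double root)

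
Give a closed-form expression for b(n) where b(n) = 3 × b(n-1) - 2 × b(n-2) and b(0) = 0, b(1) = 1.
Recurrence: b(n) = 3 × b(n-1) - 2 × b(n-2), initial: b(0) = 0, b(1) = 1.
Characteristic equation: r² - 3r + 2 = 0, which factors as (r - 2)(r - 1) = 0, so r = 2, 1. General solution b(n) = A·2ⁿ + B·1ⁿ. From b(0) = 0: A + B = 0. From b(1) = 1: 2A + 1B = 1. Solving gives A = 1, B = -1.

b(n) = 2ⁿ - 1ⁿ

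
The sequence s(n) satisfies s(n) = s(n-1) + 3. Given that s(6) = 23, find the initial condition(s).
s(6) = s(0) + 6·3, so s(0) = 23 - 18 = 5.

s(0) = 5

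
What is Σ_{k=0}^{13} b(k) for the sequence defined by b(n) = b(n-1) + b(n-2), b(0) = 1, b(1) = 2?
Computing the sequence terms: 1, 2, 3, 5, 8, 13, 21, 34, 55, 89, 144, 233, 377, 610
Adding these values together:

1595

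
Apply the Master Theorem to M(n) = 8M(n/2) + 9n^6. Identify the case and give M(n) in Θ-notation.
Master Theorem template: M(n) = a·M(n/b) + f(n).
Here: a=8, b=2, f(n)=9n^6
Compute log_b(a) = log_2(8) = 3.
f(n) = 9n^6 = Ω(n^(3+ε)) with ε = 3, and the regularity condition holds (a·f(n/b) = (a/b^6)·f(n) with a/b^6 = 2^-3 < 1). Case 3: M(n) = Θ(f(n)) = Θ(n^6).

Case 3: M(n) = Θ(n^6)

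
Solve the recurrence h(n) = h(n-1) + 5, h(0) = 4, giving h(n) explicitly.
Recurrence: h(n) = h(n-1) + 5, initial: h(0) = 4.
Each step adds 5, so h(n) = h(0) + 5n = 5n + 4.

h(n) = 5n + 4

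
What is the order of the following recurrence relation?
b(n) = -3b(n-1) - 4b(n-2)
The order is the largest lag k for which b(n-k) appears. Here the deepest term is b(n-2), so the order is 2.

Order 2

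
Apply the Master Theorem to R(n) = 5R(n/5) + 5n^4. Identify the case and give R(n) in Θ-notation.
Master Theorem template: R(n) = a·R(n/b) + f(n).
Here: a=5, b=5, f(n)=5n^4
Compute log_b(a) = log_5(5) = 1.
f(n) = 5n^4 = Ω(n^(1+ε)) with ε = 3, and the regularity condition holds (a·f(n/b) = (a/b^4)·f(n) with a/b^4 = 5^-3 < 1). Case 3: R(n) = Θ(f(n)) = Θ(n^4).

Case 3: R(n) = Θ(n^4)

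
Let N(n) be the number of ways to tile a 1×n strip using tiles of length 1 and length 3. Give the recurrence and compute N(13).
Condition on the last tile: it has length 1 (leaving a 1×(n-1) strip) or length 3 (leaving a 1×(n-3) strip), so N(n) = N(n-1) + N(n-3) (order-3 linear recurrence).
For 0 ≤ i < 3 only unit tiles fit, so N(i) = 1.
Iterating the recurrence: N(3) = 2, N(4) = 3, N(5) = 4, N(6) = 6, N(7) = 9, N(8) = 13, N(9) = 19, N(10) = 28, N(11) = 41, N(12) = 60, N(13) = 88.

N(n) = N(n-1) + N(n-3), with N(i) = 1 for 0 ≤ i < 3; N(13) = 88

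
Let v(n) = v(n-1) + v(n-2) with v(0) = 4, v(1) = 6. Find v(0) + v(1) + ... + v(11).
Computing the sequence terms: 4, 6, 10, 16, 26, 42, 68, 110, 178, 288, 466, 754
Adding these values together:

1968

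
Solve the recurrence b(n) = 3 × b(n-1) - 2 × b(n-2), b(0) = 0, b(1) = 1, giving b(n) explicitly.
Recurrence: b(n) = 3 × b(n-1) - 2 × b(n-2), initial: b(0) = 0, b(1) = 1.
Characteristic equation: r² - 3r + 2 = 0, which factors as (r - 2)(r - 1) = 0, so r = 2, 1. General solution b(n) = A·2ⁿ + B·1ⁿ. From b(0) = 0: A + B = 0. From b(1) = 1: 2A + 1B = 1. Solving gives A = 1, B = -1.

b(n) = 2ⁿ - 1ⁿ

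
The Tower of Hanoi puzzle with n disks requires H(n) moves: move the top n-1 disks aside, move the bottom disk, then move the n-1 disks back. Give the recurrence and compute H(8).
Moving n disks = move the top n-1 disks aside (H(n-1) moves) + move the largest disk (1 move) + move the n-1 disks back on top (H(n-1) moves), so H(n) = 2H(n-1) + 1, with H(1) = 1 (a single disk takes one move).
First terms: 1, 3, 7, 15, 31, 63, … — each is one less than a power of 2. Indeed H(n) + 1 = 2(H(n-1) + 1) with H(1) + 1 = 2, so H(n) + 1 = 2ⁿ and H(n) = 2ⁿ - 1.
Hence H(8) = 2^8 - 1 = 256 - 1 = 255.

H(n) = 2H(n-1) + 1, H(1) = 1; H(8) = 255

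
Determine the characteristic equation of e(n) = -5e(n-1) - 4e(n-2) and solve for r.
Substitute e(n) = rⁿ and divide through by rⁿ⁻²: r² + 5r + 4 = 0
Factor: (r + 4)(r + 1) = 0, so r = -4, -1.
General solution: e(n) = A·(-4)ⁿ + B·(-1)ⁿ

Characteristic: r² + 5r + 4 = 0, Roots: r = -4, -1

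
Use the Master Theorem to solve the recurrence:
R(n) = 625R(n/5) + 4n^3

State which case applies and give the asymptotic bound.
Master Theorem template: R(n) = a·R(n/b) + f(n).
Here: a=625, b=5, f(n)=4n^3
Compute log_b(a) = log_5(625) = 4.
f(n) = 4n^3 = O(n^(4-ε)) with ε = 1. Case 1: R(n) = Θ(n^log_b(a)) = Θ(n^4).

Case 1: R(n) = Θ(n^4)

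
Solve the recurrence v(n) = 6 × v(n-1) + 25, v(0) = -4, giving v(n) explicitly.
Recurrence: v(n) = 6 × v(n-1) + 25, initial: v(0) = -4.
Try v(n) = A·6ⁿ + C. Substituting: A·6ⁿ + C = 6(A·6ⁿ⁻¹ + C) + 25 = A·6ⁿ + 6C + 25, so C = 6C + 25, giving C = -5. Then v(0) = A - 5 = -4 gives A = 1.

v(n) = 6ⁿ - 5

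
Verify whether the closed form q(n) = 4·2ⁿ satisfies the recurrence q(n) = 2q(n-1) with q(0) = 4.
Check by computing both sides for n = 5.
From the recurrence with q(0) = 4:
  q(0) = 4, q(1) = 8, q(2) = 16, q(3) = 32, q(4) = 64, q(5) = 128
  so the recurrence gives q(5) = 128.
From the proposed closed form q(n) = 4·2ⁿ:
  q(5) = 128.
Both sides give 128 at n = 5, and the initial condition(s) match, so the closed form is consistent.

Yes, the closed form is correct.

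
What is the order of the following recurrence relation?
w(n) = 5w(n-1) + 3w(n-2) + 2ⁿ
The order is the largest lag k for which w(n-k) appears. Here the deepest term is w(n-2) (the 2ⁿ term is non-homogeneous and does not affect the order), so the order is 2.

Order 2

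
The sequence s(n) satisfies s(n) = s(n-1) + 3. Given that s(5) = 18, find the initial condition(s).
s(5) = s(0) + 5·3, so s(0) = 18 - 15 = 3.

s(0) = 3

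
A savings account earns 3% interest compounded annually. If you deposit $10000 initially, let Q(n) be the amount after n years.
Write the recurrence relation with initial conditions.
Each year the balance grows by 3%, i.e. is multiplied by 1 + 3/100 = 1.03, so Q(n) = 1.03 × Q(n-1). The initial deposit gives Q(0) = 10000.
Unrolling gives the closed form Q(n) = 10000 × (1.03)ⁿ.

Q(n) = 1.03 × Q(n-1), Q(0) = 10000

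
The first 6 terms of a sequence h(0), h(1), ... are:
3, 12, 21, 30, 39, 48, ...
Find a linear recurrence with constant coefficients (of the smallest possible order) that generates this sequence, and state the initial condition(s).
Look for the lowest-order linear relation among consecutive terms.
Observation: consecutive differences are constant (= 9).
Check at n=2: 1·12 + 9 = 21. ✓

h(n) = h(n-1) + 9, h(0) = 3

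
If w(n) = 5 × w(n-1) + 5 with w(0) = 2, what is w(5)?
Computing step by step:
w(0) = 2
w(1) = 5 × 2 + 5 = 15
w(2) = 5 × 15 + 5 = 80
w(3) = 5 × 80 + 5 = 405
w(4) = 5 × 405 + 5 = 2030
w(5) = 5 × 2030 + 5 = 10155

10155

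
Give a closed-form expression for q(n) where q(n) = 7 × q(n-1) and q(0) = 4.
Recurrence: q(n) = 7 × q(n-1), initial: q(0) = 4.
Each term is 7 times the previous, so this is geometric with ratio 7. After n steps: q(n) = q(0)·7ⁿ = 4·7ⁿ.

q(n) = 4·7ⁿ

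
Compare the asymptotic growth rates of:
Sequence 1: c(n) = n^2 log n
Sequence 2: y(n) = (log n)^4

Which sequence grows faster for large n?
Comparing growth rates:
Growth-rate hierarchy: log n ≺ any polynomial ≺ any exponential cⁿ (c>1) ≺ n! ≺ nⁿ.
polynomial degree 2 (with log factor) dominates polylogarithmic (log n)^4 asymptotically.

c(n) grows faster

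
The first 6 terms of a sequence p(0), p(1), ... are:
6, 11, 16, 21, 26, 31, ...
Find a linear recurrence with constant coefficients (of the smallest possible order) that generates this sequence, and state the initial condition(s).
Look for the lowest-order linear relation among consecutive terms.
Observation: consecutive differences are constant (= 5).
Check at n=2: 1·11 + 5 = 16. ✓

p(n) = p(n-1) + 5, p(0) = 6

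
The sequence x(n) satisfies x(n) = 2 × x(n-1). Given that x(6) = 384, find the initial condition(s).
In general x(n) = 2ⁿ · x(0). At n = 6: x(0) = x(6) / 2^6 = 384 / 64 = 6.

x(0) = 6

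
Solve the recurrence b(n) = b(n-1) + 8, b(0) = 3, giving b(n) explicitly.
Recurrence: b(n) = b(n-1) + 8, initial: b(0) = 3.
Each step adds 8, so b(n) = b(0) + 8n = 8n + 3.

b(n) = 8n + 3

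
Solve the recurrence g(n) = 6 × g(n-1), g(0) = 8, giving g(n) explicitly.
Recurrence: g(n) = 6 × g(n-1), initial: g(0) = 8.
Each term is 6 times the previous, so this is geometric with ratio 6. After n steps: g(n) = g(0)·6ⁿ = 8·6ⁿ.

g(n) = 8·6ⁿ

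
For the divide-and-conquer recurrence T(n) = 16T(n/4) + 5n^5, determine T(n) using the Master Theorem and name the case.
Master Theorem template: T(n) = a·T(n/b) + f(n).
Here: a=16, b=4, f(n)=5n^5
Compute log_b(a) = log_4(16) = 2.
f(n) = 5n^5 = Ω(n^(2+ε)) with ε = 3, and the regularity condition holds (a·f(n/b) = (a/b^5)·f(n) with a/b^5 = 4^-3 < 1). Case 3: T(n) = Θ(f(n)) = Θ(n^5).

Case 3: T(n) = Θ(n^5)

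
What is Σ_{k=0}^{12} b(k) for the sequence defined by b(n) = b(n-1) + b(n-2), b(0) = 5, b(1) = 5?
Computing the sequence terms: 5, 5, 10, 15, 25, 40, 65, 105, 170, 275, 445, 720, 1165
Adding these values together:

3045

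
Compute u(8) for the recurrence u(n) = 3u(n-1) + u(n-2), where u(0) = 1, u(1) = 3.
Computing the sequence terms:
1, 3, 10, 33, 109, 360, 1189, 3927, 12970

12970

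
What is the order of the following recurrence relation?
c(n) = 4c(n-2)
The order is the largest lag k for which c(n-k) appears. Here the deepest term is c(n-2), so the order is 2.

Order 2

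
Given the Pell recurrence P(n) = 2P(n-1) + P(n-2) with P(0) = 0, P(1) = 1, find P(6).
Computing the sequence terms:
0, 1, 2, 5, 12, 29, 70

70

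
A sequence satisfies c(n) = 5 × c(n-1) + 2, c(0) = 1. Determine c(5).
Computing step by step:
c(0) = 1
c(1) = 5 × 1 + 2 = 7
c(2) = 5 × 7 + 2 = 37
c(3) = 5 × 37 + 2 = 187
c(4) = 5 × 187 + 2 = 937
c(5) = 5 × 937 + 2 = 4687

4687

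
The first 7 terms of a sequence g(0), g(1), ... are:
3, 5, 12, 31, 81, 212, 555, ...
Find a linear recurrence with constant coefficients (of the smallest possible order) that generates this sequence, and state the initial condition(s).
Look for the lowest-order linear relation among consecutive terms.
Observation: g(n) - 3·g(n-1) - (-1)·g(n-2) = 0 holds for the shown terms, and no order-1 relation g(n) = α·g(n-1) + β fits.
Check at n=3: 3·12 + (-1)·5 = 31. ✓

g(n) = 3g(n-1) - g(n-2), g(0) = 3, g(1) = 5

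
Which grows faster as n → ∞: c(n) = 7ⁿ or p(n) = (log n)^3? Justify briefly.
Comparing growth rates:
Growth-rate hierarchy: log n ≺ any polynomial ≺ any exponential cⁿ (c>1) ≺ n! ≺ nⁿ.
exponential base 7 dominates polylogarithmic (log n)^3 asymptotically.

c(n) grows faster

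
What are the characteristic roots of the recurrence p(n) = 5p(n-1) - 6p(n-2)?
Substitute p(n) = rⁿ and divide through by rⁿ⁻²: r² - 5r + 6 = 0
Factor: (r - 2)(r - 3) = 0, so r = 2, 3.
General solution: p(n) = A·2ⁿ + B·3ⁿ

Characteristic: r² - 5r + 6 = 0, Roots: r = 2, 3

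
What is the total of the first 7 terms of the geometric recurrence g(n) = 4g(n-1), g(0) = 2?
Computing the sequence terms: 2, 8, 32, 128, 512, 2048, 8192
Adding these values together:

10922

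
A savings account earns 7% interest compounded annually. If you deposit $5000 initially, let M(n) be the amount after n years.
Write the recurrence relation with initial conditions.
Each year the balance grows by 7%, i.e. is multiplied by 1 + 7/100 = 1.07, so M(n) = 1.07 × M(n-1). The initial deposit gives M(0) = 5000.
Unrolling gives the closed form M(n) = 5000 × (1.07)ⁿ.

M(n) = 1.07 × M(n-1), M(0) = 5000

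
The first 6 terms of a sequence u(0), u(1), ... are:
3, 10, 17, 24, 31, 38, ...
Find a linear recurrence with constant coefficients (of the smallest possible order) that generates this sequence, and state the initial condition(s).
Look for the lowest-order linear relation among consecutive terms.
Observation: consecutive differences are constant (= 7).
Check at n=2: 1·10 + 7 = 17. ✓

u(n) = u(n-1) + 7, u(0) = 3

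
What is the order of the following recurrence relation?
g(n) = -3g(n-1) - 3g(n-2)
The order is the largest lag k for which g(n-k) appears. Here the deepest term is g(n-2), so the order is 2.

Order 2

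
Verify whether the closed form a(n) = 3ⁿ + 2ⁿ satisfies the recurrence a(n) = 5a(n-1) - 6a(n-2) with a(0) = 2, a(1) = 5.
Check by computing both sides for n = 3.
From the recurrence with a(0) = 2, a(1) = 5:
  a(0) = 2, a(1) = 5, a(2) = 13, a(3) = 35
  so the recurrence gives a(3) = 35.
From the proposed closed form a(n) = 3ⁿ + 2ⁿ:
  a(3) = 35.
Both sides give 35 at n = 3, and the initial condition(s) match, so the closed form is consistent.

Yes, the closed form is correct.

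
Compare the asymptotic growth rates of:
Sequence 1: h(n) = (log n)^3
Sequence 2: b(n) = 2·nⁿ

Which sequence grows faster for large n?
Comparing growth rates:
Growth-rate hierarchy: log n ≺ any polynomial ≺ any exponential cⁿ (c>1) ≺ n! ≺ nⁿ.
super-exponential nⁿ dominates polylogarithmic (log n)^3 asymptotically.

b(n) grows faster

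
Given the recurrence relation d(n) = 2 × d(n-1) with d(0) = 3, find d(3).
Computing step by step:
d(0) = 3
d(1) = 2 × 3 = 6
d(2) = 2 × 6 = 12
d(3) = 2 × 12 = 24

24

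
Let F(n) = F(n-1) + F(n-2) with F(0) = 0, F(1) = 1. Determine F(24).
Computing the sequence terms:
0, 1, 1, 2, 3, 5, 8, 13, 21, 34, 55, 89, 144, 233, 377, 610, 987, 1597, 2584, 4181, 6765, 10946, 17711, 28657, 46368

46368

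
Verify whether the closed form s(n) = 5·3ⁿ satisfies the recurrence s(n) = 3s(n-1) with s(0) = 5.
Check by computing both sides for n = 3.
From the recurrence with s(0) = 5:
  s(0) = 5, s(1) = 15, s(2) = 45, s(3) = 135
  so the recurrence gives s(3) = 135.
From the proposed closed form s(n) = 5·3ⁿ:
  s(3) = 135.
Both sides give 135 at n = 3, and the initial condition(s) match, so the closed form is consistent.

Yes, the closed form is correct.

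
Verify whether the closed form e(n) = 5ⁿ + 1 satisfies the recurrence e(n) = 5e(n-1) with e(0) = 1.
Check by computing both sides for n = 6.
From the recurrence with e(0) = 1:
  e(0) = 1, e(1) = 5, e(2) = 25, e(3) = 125, e(4) = 625, e(5) = 3125, e(6) = 15625
  so the recurrence gives e(6) = 15625.
From the proposed closed form e(n) = 5ⁿ + 1:
  e(6) = 15626.
The recurrence gives 15625 but the closed form gives 15626, so the closed form does not satisfy the recurrence.

No, the closed form is incorrect.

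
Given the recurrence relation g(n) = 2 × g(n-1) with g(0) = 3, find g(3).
Computing step by step:
g(0) = 3
g(1) = 2 × 3 = 6
g(2) = 2 × 6 = 12
g(3) = 2 × 12 = 24

24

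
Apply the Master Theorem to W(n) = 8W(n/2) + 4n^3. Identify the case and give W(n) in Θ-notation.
Master Theorem template: W(n) = a·W(n/b) + f(n).
Here: a=8, b=2, f(n)=4n^3
Compute log_b(a) = log_2(8) = 3.
f(n) = 4n^3 = Θ(n^3). Case 2: W(n) = Θ(n^3 log n).

Case 2: W(n) = Θ(n^3 log n)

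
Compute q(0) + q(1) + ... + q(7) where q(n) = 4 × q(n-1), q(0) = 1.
Computing the sequence terms: 1, 4, 16, 64, 256, 1024, 4096, 16384
Adding these values together:

21845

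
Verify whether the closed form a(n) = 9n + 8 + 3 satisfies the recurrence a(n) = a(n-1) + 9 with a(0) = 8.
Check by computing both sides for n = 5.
From the recurrence with a(0) = 8:
  a(0) = 8, a(1) = 17, a(2) = 26, a(3) = 35, a(4) = 44, a(5) = 53
  so the recurrence gives a(5) = 53.
From the proposed closed form a(n) = 9n + 8 + 3:
  a(5) = 56.
The recurrence gives 53 but the closed form gives 56, so the closed form does not satisfy the recurrence.

No, the closed form is incorrect.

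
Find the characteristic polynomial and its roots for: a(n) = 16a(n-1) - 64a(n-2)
Substitute a(n) = rⁿ and divide through by rⁿ⁻²: r² - 16r + 64 = 0
Factor: (r - 8)² = 0, so r = 8 (double root).
General solution: a(n) = (A + Bn)·8ⁿ

Characteristic: r² - 16r + 64 = 0, Roots: r = 8 (double root)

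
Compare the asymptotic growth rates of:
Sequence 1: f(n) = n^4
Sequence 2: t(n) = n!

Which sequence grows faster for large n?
Comparing growth rates:
Growth-rate hierarchy: log n ≺ any polynomial ≺ any exponential cⁿ (c>1) ≺ n! ≺ nⁿ.
factorial dominates polynomial degree 4 asymptotically.

t(n) grows faster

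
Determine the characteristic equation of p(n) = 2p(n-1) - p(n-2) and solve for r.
Substitute p(n) = rⁿ and divide through by rⁿ⁻²: r² - 2r + 1 = 0
Factor: (r - 1)² = 0, so r = 1 (double root).
General solution: p(n) = (A + Bn)·1ⁿ

Characteristic: r² - 2r + 1 = 0, Roots: r = 1 (double root)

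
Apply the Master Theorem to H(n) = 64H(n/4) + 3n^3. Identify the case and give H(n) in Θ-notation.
Master Theorem template: H(n) = a·H(n/b) + f(n).
Here: a=64, b=4, f(n)=3n^3
Compute log_b(a) = log_4(64) = 3.
f(n) = 3n^3 = Θ(n^3). Case 2: H(n) = Θ(n^3 log n).

Case 2: H(n) = Θ(n^3 log n)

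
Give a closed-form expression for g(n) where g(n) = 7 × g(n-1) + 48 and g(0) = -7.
Recurrence: g(n) = 7 × g(n-1) + 48, initial: g(0) = -7.
Try g(n) = A·7ⁿ + C. Substituting: A·7ⁿ + C = 7(A·7ⁿ⁻¹ + C) + 48 = A·7ⁿ + 7C + 48, so C = 7C + 48, giving C = -8. Then g(0) = A - 8 = -7 gives A = 1.

g(n) = 7ⁿ - 8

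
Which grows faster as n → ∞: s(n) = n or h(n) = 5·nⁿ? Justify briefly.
Comparing growth rates:
Growth-rate hierarchy: log n ≺ any polynomial ≺ any exponential cⁿ (c>1) ≺ n! ≺ nⁿ.
super-exponential nⁿ dominates polynomial degree 1 asymptotically.

h(n) grows faster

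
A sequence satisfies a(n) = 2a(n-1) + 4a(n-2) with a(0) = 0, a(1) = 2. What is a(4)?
Computing the sequence terms:
0, 2, 4, 16, 48

48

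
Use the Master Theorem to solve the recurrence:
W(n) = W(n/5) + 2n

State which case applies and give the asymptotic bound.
Master Theorem template: W(n) = a·W(n/b) + f(n).
Here: a=1, b=5, f(n)=2n
Compute log_b(a) = log_5(1) = 0.
f(n) = 2n = Ω(n^(0+ε)) with ε = 1, and the regularity condition holds (a·f(n/b) = (a/b^1)·f(n) with a/b^1 = 5^-1 < 1). Case 3: W(n) = Θ(f(n)) = Θ(n).

Case 3: W(n) = Θ(n)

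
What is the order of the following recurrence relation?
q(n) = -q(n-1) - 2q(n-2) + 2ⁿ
The order is the largest lag k for which q(n-k) appears. Here the deepest term is q(n-2) (the 2ⁿ term is non-homogeneous and does not affect the order), so the order is 2.

Order 2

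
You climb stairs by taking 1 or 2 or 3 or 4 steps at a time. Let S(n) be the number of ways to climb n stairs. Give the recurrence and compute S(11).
Condition on the size of the last step (1 to 4): before it there were n-1, …, n-4 stairs climbed, and these cases are disjoint, so S(n) = S(n-1) + S(n-2) + S(n-3) + S(n-4) (order-4 linear recurrence).
Initial conditions by direct count (compositions of i into parts ≤ 4): S(1) = 1; S(2) = 2; S(3) = 4; S(4) = 8.
Iterating the recurrence: S(5) = 15, S(6) = 29, S(7) = 56, S(8) = 108, S(9) = 208, S(10) = 401, S(11) = 773.

S(n) = S(n-1) + S(n-2) + S(n-3) + S(n-4), S(1) = 1, S(2) = 2, S(3) = 4, S(4) = 8; S(11) = 773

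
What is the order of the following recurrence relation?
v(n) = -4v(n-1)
The order is the largest lag k for which v(n-k) appears. Here the deepest term is v(n-1), so the order is 1.

Order 1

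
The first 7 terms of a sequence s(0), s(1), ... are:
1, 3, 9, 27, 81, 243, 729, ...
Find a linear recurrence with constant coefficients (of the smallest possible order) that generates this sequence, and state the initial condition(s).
Look for the lowest-order linear relation among consecutive terms.
Observation: each term is 3× the previous.
Check at n=2: 3·3 = 9. ✓

s(n) = 3 × s(n-1), s(0) = 1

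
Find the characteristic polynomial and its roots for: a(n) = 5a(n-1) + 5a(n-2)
Substitute a(n) = rⁿ and divide through by rⁿ⁻²: r² - 5r - 5 = 0
Discriminant: 5² + 4·5 = 45, not a perfect square, so by the quadratic formula r = (5 ± √45)/2.
General solution: a(n) = A·r₁ⁿ + B·r₂ⁿ where r₁,r₂ = (5 ± √45)/2

Characteristic: r² - 5r - 5 = 0, Roots: r = (5 ± √45)/2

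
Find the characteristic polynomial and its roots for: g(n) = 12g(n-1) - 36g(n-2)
Substitute g(n) = rⁿ and divide through by rⁿ⁻²: r² - 12r + 36 = 0
Factor: (r - 6)² = 0, so r = 6 (double root).
General solution: g(n) = (A + Bn)·6ⁿ

Characteristic: r² - 12r + 36 = 0, Roots: r = 6 (double root)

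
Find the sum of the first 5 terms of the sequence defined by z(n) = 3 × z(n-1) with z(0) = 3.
Computing the sequence terms: 3, 9, 27, 81, 243
Adding these values together:

363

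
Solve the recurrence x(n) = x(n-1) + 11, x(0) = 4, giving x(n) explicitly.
Recurrence: x(n) = x(n-1) + 11, initial: x(0) = 4.
Each step adds 11, so x(n) = x(0) + 11n = 11n + 4.

x(n) = 11n + 4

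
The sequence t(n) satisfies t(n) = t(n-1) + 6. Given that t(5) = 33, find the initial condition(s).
t(5) = t(0) + 5·6, so t(0) = 33 - 30 = 3.

t(0) = 3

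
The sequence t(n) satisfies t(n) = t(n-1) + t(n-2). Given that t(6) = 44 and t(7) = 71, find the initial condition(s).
Work backwards using t(k) = t(k+2) - t(k+1):
t(5) = t(7) - t(6) = 71 - 44 = 27
t(4) = t(6) - t(5) = 44 - 27 = 17
t(3) = t(5) - t(4) = 27 - 17 = 10
t(2) = t(4) - t(3) = 17 - 10 = 7
t(1) = t(3) - t(2) = 10 - 7 = 3
t(0) = t(2) - t(1) = 7 - 3 = 4

t(0) = 4, t(1) = 3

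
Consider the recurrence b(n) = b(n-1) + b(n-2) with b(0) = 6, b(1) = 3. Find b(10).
Computing the sequence terms:
6, 3, 9, 12, 21, 33, 54, 87, 141, 228, 369

369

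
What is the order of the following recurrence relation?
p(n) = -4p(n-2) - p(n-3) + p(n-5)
The order is the largest lag k for which p(n-k) appears. Here the deepest term is p(n-5), so the order is 5.

Order 5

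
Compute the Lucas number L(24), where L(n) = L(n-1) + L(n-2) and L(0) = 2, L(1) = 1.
Computing the sequence terms:
2, 1, 3, 4, 7, 11, 18, 29, 47, 76, 123, 199, 322, 521, 843, 1364, 2207, 3571, 5778, 9349, 15127, 24476, 39603, 64079, 103682

103682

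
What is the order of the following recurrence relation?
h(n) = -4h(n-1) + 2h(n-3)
The order is the largest lag k for which h(n-k) appears. Here the deepest term is h(n-3), so the order is 3.

Order 3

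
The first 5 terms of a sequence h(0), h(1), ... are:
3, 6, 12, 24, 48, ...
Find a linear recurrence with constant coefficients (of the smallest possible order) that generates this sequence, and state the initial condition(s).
Look for the lowest-order linear relation among consecutive terms.
Observation: each term is 2× the previous.
Check at n=2: 2·6 = 12. ✓

h(n) = 2 × h(n-1), h(0) = 3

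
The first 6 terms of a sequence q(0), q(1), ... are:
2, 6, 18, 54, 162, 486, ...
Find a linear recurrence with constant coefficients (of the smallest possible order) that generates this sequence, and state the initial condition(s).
Look for the lowest-order linear relation among consecutive terms.
Observation: each term is 3× the previous.
Check at n=2: 3·6 = 18. ✓

q(n) = 3 × q(n-1), q(0) = 2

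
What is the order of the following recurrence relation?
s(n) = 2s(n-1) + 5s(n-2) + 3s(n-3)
The order is the largest lag k for which s(n-k) appears. Here the deepest term is s(n-3), so the order is 3.

Order 3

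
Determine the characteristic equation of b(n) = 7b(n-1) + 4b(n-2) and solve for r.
Substitute b(n) = rⁿ and divide through by rⁿ⁻²: r² - 7r - 4 = 0
Discriminant: 7² + 4·4 = 65, not a perfect square, so by the quadratic formula r = (7 ± √65)/2.
General solution: b(n) = A·r₁ⁿ + B·r₂ⁿ where r₁,r₂ = (7 ± √65)/2

Characteristic: r² - 7r - 4 = 0, Roots: r = (7 ± √65)/2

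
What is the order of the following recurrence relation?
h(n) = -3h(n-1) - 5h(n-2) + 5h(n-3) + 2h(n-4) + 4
The order is the largest lag k for which h(n-k) appears. Here the deepest term is h(n-4) (the 4 term is non-homogeneous and does not affect the order), so the order is 4.

Order 4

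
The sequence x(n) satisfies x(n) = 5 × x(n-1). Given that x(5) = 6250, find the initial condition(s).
In general x(n) = 5ⁿ · x(0). At n = 5: x(0) = x(5) / 5^5 = 6250 / 3125 = 2.

x(0) = 2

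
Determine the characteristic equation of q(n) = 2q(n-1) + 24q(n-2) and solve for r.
Substitute q(n) = rⁿ and divide through by rⁿ⁻²: r² - 2r - 24 = 0
Factor: (r - 6)(r + 4) = 0, so r = 6, -4.
General solution: q(n) = A·6ⁿ + B·(-4)ⁿ

Characteristic: r² - 2r - 24 = 0, Roots: r = 6, -4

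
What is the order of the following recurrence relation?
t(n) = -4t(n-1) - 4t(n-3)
The order is the largest lag k for which t(n-k) appears. Here the deepest term is t(n-3), so the order is 3.

Order 3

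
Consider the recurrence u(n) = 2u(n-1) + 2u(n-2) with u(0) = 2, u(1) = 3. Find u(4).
Computing the sequence terms:
2, 3, 10, 26, 72

72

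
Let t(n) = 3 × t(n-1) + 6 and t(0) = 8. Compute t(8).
Computing step by step:
t(0) = 8
t(1) = 3 × 8 + 6 = 30
t(2) = 3 × 30 + 6 = 96
t(3) = 3 × 96 + 6 = 294
t(4) = 3 × 294 + 6 = 888
t(5) = 3 × 888 + 6 = 2670
t(6) = 3 × 2670 + 6 = 8016
t(7) = 3 × 8016 + 6 = 24054
t(8) = 3 × 24054 + 6 = 72168

72168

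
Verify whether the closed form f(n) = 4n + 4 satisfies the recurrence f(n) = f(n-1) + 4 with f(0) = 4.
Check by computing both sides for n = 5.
From the recurrence with f(0) = 4:
  f(0) = 4, f(1) = 8, f(2) = 12, f(3) = 16, f(4) = 20, f(5) = 24
  so the recurrence gives f(5) = 24.
From the proposed closed form f(n) = 4n + 4:
  f(5) = 24.
Both sides give 24 at n = 5, and the initial condition(s) match, so the closed form is consistent.

Yes, the closed form is correct.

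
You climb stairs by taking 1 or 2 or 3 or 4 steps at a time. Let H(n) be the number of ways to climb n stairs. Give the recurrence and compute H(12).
Condition on the size of the last step (1 to 4): before it there were n-1, …, n-4 stairs climbed, and these cases are disjoint, so H(n) = H(n-1) + H(n-2) + H(n-3) + H(n-4) (order-4 linear recurrence).
Initial conditions by direct count (compositions of i into parts ≤ 4): H(1) = 1; H(2) = 2; H(3) = 4; H(4) = 8.
Iterating the recurrence: H(5) = 15, H(6) = 29, H(7) = 56, H(8) = 108, H(9) = 208, H(10) = 401, H(11) = 773, H(12) = 1490.

H(n) = H(n-1) + H(n-2) + H(n-3) + H(n-4), H(1) = 1, H(2) = 2, H(3) = 4, H(4) = 8; H(12) = 1490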